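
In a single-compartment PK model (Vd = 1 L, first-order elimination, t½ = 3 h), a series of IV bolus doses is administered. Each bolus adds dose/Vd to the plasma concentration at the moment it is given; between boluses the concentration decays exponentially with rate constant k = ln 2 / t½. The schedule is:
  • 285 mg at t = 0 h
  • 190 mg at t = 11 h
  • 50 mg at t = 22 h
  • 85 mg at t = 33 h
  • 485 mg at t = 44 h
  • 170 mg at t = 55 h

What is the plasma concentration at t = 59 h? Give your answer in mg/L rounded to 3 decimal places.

k = ln 2 / 3 = 0.23105 per h
Dose 1 (285 mg at t=0 h): 285·exp(−0.23105·59) = 0.000 mg/L
Dose 2 (190 mg at t=11 h): 190·exp(−0.23105·48) = 0.003 mg/L
Dose 3 (50 mg at t=22 h): 50·exp(−0.23105·37) = 0.010 mg/L
Dose 4 (85 mg at t=33 h): 85·exp(−0.23105·26) = 0.209 mg/L
Dose 5 (485 mg at t=44 h): 485·exp(−0.23105·15) = 15.156 mg/L
Dose 6 (170 mg at t=55 h): 170·exp(−0.23105·4) = 67.465 mg/L
C(59) = 0.000 + 0.003 + 0.010 + 0.209 + 15.156 + 67.465 = 82.843 mg/L

82.843 mg/L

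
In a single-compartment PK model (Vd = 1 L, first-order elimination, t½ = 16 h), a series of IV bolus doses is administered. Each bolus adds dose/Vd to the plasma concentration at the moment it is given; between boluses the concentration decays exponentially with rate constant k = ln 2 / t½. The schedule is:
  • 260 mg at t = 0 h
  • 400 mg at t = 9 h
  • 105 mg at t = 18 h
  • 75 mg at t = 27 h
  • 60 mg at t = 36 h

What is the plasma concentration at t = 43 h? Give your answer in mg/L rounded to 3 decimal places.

249.415 mg/L

k = ln 2 / 16 = 0.04332 per h
Dose 1 (260 mg at t=0 h): 260·exp(−0.04332·43) = 40.360 mg/L
Dose 2 (400 mg at t=9 h): 400·exp(−0.04332·34) = 91.700 mg/L
Dose 3 (105 mg at t=18 h): 105·exp(−0.04332·25) = 35.549 mg/L
Dose 4 (75 mg at t=27 h): 75·exp(−0.04332·16) = 37.500 mg/L
Dose 5 (60 mg at t=36 h): 60·exp(−0.04332·7) = 44.305 mg/L
C(43) = 40.360 + 91.700 + 35.549 + 37.500 + 44.305 = 249.415 mg/L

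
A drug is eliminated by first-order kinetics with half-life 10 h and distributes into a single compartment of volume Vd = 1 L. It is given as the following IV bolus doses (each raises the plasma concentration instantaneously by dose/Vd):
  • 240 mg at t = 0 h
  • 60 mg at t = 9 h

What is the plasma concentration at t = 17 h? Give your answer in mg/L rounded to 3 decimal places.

k = ln 2 / 10 = 0.06931 per h
Dose 1 (240 mg at t=0 h): 240·exp(−0.06931·17) = 73.869 mg/L
Dose 2 (60 mg at t=9 h): 60·exp(−0.06931·8) = 34.461 mg/L
C(17) = 73.869 + 34.461 = 108.330 mg/L

108.330 mg/L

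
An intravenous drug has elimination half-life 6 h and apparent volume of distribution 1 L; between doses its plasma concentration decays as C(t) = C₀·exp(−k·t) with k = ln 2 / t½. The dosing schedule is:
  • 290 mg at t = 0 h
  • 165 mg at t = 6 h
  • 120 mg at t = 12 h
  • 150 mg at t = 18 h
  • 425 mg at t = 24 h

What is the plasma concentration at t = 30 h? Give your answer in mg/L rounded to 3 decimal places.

284.375 mg/L

k = ln 2 / 6 = 0.11552 per h
Dose 1 (290 mg at t=0 h): 290·exp(−0.11552·30) = 9.063 mg/L
Dose 2 (165 mg at t=6 h): 165·exp(−0.11552·24) = 10.312 mg/L
Dose 3 (120 mg at t=12 h): 120·exp(−0.11552·18) = 15.000 mg/L
Dose 4 (150 mg at t=18 h): 150·exp(−0.11552·12) = 37.500 mg/L
Dose 5 (425 mg at t=24 h): 425·exp(−0.11552·6) = 212.500 mg/L
C(30) = 9.063 + 10.312 + 15.000 + 37.500 + 212.500 = 284.375 mg/L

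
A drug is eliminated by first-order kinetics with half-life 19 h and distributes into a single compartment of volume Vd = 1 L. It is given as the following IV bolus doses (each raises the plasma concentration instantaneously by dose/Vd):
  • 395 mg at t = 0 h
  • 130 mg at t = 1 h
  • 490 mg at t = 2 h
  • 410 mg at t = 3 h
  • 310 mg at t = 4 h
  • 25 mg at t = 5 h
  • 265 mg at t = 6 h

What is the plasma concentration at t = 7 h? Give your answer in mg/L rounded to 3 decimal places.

1729.662 mg/L

k = ln 2 / 19 = 0.03648 per h
Dose 1 (395 mg at t=0 h): 395·exp(−0.03648·7) = 305.979 mg/L
Dose 2 (130 mg at t=1 h): 130·exp(−0.03648·6) = 104.443 mg/L
Dose 3 (490 mg at t=2 h): 490·exp(−0.03648·5) = 408.298 mg/L
Dose 4 (410 mg at t=3 h): 410·exp(−0.03648·4) = 354.331 mg/L
Dose 5 (310 mg at t=4 h): 310·exp(−0.03648·3) = 277.863 mg/L
Dose 6 (25 mg at t=5 h): 25·exp(−0.03648·2) = 23.241 mg/L
Dose 7 (265 mg at t=6 h): 265·exp(−0.03648·1) = 255.507 mg/L
C(7) = 305.979 + 104.443 + 408.298 + 354.331 + 277.863 + 23.241 + 255.507 = 1729.662 mg/L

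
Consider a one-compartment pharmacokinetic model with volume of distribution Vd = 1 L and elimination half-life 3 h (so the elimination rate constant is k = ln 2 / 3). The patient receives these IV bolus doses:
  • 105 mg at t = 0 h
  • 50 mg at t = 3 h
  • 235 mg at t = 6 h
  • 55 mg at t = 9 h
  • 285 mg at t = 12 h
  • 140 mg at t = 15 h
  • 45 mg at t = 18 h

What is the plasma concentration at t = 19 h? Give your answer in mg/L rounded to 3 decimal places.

k = ln 2 / 3 = 0.23105 per h
Dose 1 (105 mg at t=0 h): 105·exp(−0.23105·19) = 1.302 mg/L
Dose 2 (50 mg at t=3 h): 50·exp(−0.23105·16) = 1.240 mg/L
Dose 3 (235 mg at t=6 h): 235·exp(−0.23105·13) = 11.657 mg/L
Dose 4 (55 mg at t=9 h): 55·exp(−0.23105·10) = 5.457 mg/L
Dose 5 (285 mg at t=12 h): 285·exp(−0.23105·7) = 56.551 mg/L
Dose 6 (140 mg at t=15 h): 140·exp(−0.23105·4) = 55.559 mg/L
Dose 7 (45 mg at t=18 h): 45·exp(−0.23105·1) = 35.717 mg/L
C(19) = 1.302 + 1.240 + 11.657 + 5.457 + 56.551 + 55.559 + 35.717 = 167.483 mg/L

167.483 mg/L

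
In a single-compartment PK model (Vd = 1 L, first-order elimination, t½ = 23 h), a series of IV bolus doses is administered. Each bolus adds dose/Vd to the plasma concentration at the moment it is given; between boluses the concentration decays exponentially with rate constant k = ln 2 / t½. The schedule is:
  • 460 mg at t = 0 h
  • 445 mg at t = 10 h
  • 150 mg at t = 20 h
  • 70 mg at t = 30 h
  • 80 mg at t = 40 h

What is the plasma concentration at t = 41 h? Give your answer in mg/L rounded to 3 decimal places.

516.069 mg/L

k = ln 2 / 23 = 0.03014 per h
Dose 1 (460 mg at t=0 h): 460·exp(−0.03014·41) = 133.702 mg/L
Dose 2 (445 mg at t=10 h): 445·exp(−0.03014·31) = 174.833 mg/L
Dose 3 (150 mg at t=20 h): 150·exp(−0.03014·21) = 79.660 mg/L
Dose 4 (70 mg at t=30 h): 70·exp(−0.03014·11) = 50.249 mg/L
Dose 5 (80 mg at t=40 h): 80·exp(−0.03014·1) = 77.625 mg/L
C(41) = 133.702 + 174.833 + 79.660 + 50.249 + 77.625 = 516.069 mg/L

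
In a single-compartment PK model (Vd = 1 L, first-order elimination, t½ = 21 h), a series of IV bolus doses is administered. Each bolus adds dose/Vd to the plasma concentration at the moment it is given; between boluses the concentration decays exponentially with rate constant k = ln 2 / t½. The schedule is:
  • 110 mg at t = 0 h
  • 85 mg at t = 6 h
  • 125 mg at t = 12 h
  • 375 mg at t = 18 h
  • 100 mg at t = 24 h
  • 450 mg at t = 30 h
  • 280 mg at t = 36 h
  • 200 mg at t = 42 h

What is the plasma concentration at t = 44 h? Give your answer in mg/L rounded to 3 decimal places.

k = ln 2 / 21 = 0.03301 per h
Dose 1 (110 mg at t=0 h): 110·exp(−0.03301·44) = 25.743 mg/L
Dose 2 (85 mg at t=6 h): 85·exp(−0.03301·38) = 24.249 mg/L
Dose 3 (125 mg at t=12 h): 125·exp(−0.03301·32) = 43.471 mg/L
Dose 4 (375 mg at t=18 h): 375·exp(−0.03301·26) = 158.974 mg/L
Dose 5 (100 mg at t=24 h): 100·exp(−0.03301·20) = 51.678 mg/L
Dose 6 (450 mg at t=30 h): 450·exp(−0.03301·14) = 283.482 mg/L
Dose 7 (280 mg at t=36 h): 280·exp(−0.03301·8) = 215.021 mg/L
Dose 8 (200 mg at t=42 h): 200·exp(−0.03301·2) = 187.224 mg/L
C(44) = 25.743 + 24.249 + 43.471 + 158.974 + 51.678 + 283.482 + 215.021 + 187.224 = 989.842 mg/L

989.842 mg/L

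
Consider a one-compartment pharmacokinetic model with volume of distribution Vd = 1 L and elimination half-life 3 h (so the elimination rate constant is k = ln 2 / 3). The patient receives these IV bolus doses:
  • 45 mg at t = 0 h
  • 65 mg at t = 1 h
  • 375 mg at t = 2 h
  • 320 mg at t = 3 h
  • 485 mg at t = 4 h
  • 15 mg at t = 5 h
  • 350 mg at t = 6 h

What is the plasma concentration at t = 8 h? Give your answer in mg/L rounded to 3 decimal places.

k = ln 2 / 3 = 0.23105 per h
Dose 1 (45 mg at t=0 h): 45·exp(−0.23105·8) = 7.087 mg/L
Dose 2 (65 mg at t=1 h): 65·exp(−0.23105·7) = 12.898 mg/L
Dose 3 (375 mg at t=2 h): 375·exp(−0.23105·6) = 93.750 mg/L
Dose 4 (320 mg at t=3 h): 320·exp(−0.23105·5) = 100.794 mg/L
Dose 5 (485 mg at t=4 h): 485·exp(−0.23105·4) = 192.472 mg/L
Dose 6 (15 mg at t=5 h): 15·exp(−0.23105·3) = 7.500 mg/L
Dose 7 (350 mg at t=6 h): 350·exp(−0.23105·2) = 220.486 mg/L
C(8) = 7.087 + 12.898 + 93.750 + 100.794 + 192.472 + 7.500 + 220.486 = 634.987 mg/L

634.987 mg/L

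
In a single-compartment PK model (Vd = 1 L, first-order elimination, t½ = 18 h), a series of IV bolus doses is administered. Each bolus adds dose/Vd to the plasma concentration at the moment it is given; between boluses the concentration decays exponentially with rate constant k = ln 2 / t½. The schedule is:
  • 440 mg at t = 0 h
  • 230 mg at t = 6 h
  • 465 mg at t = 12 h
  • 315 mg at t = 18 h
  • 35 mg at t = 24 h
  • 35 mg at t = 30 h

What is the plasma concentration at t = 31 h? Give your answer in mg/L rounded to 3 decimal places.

696.250 mg/L

k = ln 2 / 18 = 0.03851 per h
Dose 1 (440 mg at t=0 h): 440·exp(−0.03851·31) = 133.356 mg/L
Dose 2 (230 mg at t=6 h): 230·exp(−0.03851·25) = 87.828 mg/L
Dose 3 (465 mg at t=12 h): 465·exp(−0.03851·19) = 223.717 mg/L
Dose 4 (315 mg at t=18 h): 315·exp(−0.03851·13) = 190.941 mg/L
Dose 5 (35 mg at t=24 h): 35·exp(−0.03851·7) = 26.730 mg/L
Dose 6 (35 mg at t=30 h): 35·exp(−0.03851·1) = 33.678 mg/L
C(31) = 133.356 + 87.828 + 223.717 + 190.941 + 26.730 + 33.678 = 696.250 mg/L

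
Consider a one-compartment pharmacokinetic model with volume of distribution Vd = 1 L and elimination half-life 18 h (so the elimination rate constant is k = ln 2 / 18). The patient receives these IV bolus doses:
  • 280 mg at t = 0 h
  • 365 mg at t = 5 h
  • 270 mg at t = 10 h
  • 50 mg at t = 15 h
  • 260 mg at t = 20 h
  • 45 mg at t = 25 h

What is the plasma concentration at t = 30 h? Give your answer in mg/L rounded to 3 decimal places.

594.649 mg/L

k = ln 2 / 18 = 0.03851 per h
Dose 1 (280 mg at t=0 h): 280·exp(−0.03851·30) = 88.194 mg/L
Dose 2 (365 mg at t=5 h): 365·exp(−0.03851·25) = 139.378 mg/L
Dose 3 (270 mg at t=10 h): 270·exp(−0.03851·20) = 124.993 mg/L
Dose 4 (50 mg at t=15 h): 50·exp(−0.03851·15) = 28.062 mg/L
Dose 5 (260 mg at t=20 h): 260·exp(−0.03851·10) = 176.903 mg/L
Dose 6 (45 mg at t=25 h): 45·exp(−0.03851·5) = 37.119 mg/L
C(30) = 88.194 + 139.378 + 124.993 + 28.062 + 176.903 + 37.119 = 594.649 mg/L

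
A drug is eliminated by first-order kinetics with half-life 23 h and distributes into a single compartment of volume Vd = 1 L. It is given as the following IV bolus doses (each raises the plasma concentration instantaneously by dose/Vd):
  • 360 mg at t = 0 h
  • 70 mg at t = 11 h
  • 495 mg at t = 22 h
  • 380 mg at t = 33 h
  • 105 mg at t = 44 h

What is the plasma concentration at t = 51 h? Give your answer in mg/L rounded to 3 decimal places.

610.868 mg/L

k = ln 2 / 23 = 0.03014 per h
Dose 1 (360 mg at t=0 h): 360·exp(−0.03014·51) = 77.411 mg/L
Dose 2 (70 mg at t=11 h): 70·exp(−0.03014·40) = 20.969 mg/L
Dose 3 (495 mg at t=22 h): 495·exp(−0.03014·29) = 206.560 mg/L
Dose 4 (380 mg at t=33 h): 380·exp(−0.03014·18) = 220.900 mg/L
Dose 5 (105 mg at t=44 h): 105·exp(−0.03014·7) = 85.030 mg/L
C(51) = 77.411 + 20.969 + 206.560 + 220.900 + 85.030 = 610.868 mg/L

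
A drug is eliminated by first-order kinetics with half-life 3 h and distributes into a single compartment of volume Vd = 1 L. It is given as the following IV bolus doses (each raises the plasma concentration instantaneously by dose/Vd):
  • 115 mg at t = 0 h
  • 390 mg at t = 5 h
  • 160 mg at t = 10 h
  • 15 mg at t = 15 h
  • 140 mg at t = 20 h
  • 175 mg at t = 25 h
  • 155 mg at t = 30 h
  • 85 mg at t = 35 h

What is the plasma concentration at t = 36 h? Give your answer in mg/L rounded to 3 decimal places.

k = ln 2 / 3 = 0.23105 per h
Dose 1 (115 mg at t=0 h): 115·exp(−0.23105·36) = 0.028 mg/L
Dose 2 (390 mg at t=5 h): 390·exp(−0.23105·31) = 0.302 mg/L
Dose 3 (160 mg at t=10 h): 160·exp(−0.23105·26) = 0.394 mg/L
Dose 4 (15 mg at t=15 h): 15·exp(−0.23105·21) = 0.117 mg/L
Dose 5 (140 mg at t=20 h): 140·exp(−0.23105·16) = 3.472 mg/L
Dose 6 (175 mg at t=25 h): 175·exp(−0.23105·11) = 13.780 mg/L
Dose 7 (155 mg at t=30 h): 155·exp(−0.23105·6) = 38.750 mg/L
Dose 8 (85 mg at t=35 h): 85·exp(−0.23105·1) = 67.465 mg/L
C(36) = 0.028 + 0.302 + 0.394 + 0.117 + 3.472 + 13.780 + 38.750 + 67.465 = 124.309 mg/L

124.309 mg/L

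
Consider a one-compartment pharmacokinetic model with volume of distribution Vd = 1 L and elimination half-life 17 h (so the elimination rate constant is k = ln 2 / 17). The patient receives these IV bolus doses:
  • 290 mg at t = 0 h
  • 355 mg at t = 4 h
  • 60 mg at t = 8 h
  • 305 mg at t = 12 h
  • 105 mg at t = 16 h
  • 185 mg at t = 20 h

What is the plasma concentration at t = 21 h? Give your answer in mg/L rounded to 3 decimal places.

k = ln 2 / 17 = 0.04077 per h
Dose 1 (290 mg at t=0 h): 290·exp(−0.04077·21) = 123.179 mg/L
Dose 2 (355 mg at t=4 h): 355·exp(−0.04077·17) = 177.500 mg/L
Dose 3 (60 mg at t=8 h): 60·exp(−0.04077·13) = 35.314 mg/L
Dose 4 (305 mg at t=12 h): 305·exp(−0.04077·9) = 211.315 mg/L
Dose 5 (105 mg at t=16 h): 105·exp(−0.04077·5) = 85.635 mg/L
Dose 6 (185 mg at t=20 h): 185·exp(−0.04077·1) = 177.609 mg/L
C(21) = 123.179 + 177.500 + 35.314 + 211.315 + 85.635 + 177.609 = 810.553 mg/L

810.553 mg/L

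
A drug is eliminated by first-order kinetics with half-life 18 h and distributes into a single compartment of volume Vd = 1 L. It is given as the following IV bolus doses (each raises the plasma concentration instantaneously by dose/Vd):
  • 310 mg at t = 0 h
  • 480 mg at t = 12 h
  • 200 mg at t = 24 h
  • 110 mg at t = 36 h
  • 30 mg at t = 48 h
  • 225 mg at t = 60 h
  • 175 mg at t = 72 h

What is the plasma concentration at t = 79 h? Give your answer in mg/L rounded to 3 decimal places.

k = ln 2 / 18 = 0.03851 per h
Dose 1 (310 mg at t=0 h): 310·exp(−0.03851·79) = 14.797 mg/L
Dose 2 (480 mg at t=12 h): 480·exp(−0.03851·67) = 36.370 mg/L
Dose 3 (200 mg at t=24 h): 200·exp(−0.03851·55) = 24.056 mg/L
Dose 4 (110 mg at t=36 h): 110·exp(−0.03851·43) = 21.002 mg/L
Dose 5 (30 mg at t=48 h): 30·exp(−0.03851·31) = 9.092 mg/L
Dose 6 (225 mg at t=60 h): 225·exp(−0.03851·19) = 108.250 mg/L
Dose 7 (175 mg at t=72 h): 175·exp(−0.03851·7) = 133.651 mg/L
C(79) = 14.797 + 36.370 + 24.056 + 21.002 + 9.092 + 108.250 + 133.651 = 347.218 mg/L

347.218 mg/L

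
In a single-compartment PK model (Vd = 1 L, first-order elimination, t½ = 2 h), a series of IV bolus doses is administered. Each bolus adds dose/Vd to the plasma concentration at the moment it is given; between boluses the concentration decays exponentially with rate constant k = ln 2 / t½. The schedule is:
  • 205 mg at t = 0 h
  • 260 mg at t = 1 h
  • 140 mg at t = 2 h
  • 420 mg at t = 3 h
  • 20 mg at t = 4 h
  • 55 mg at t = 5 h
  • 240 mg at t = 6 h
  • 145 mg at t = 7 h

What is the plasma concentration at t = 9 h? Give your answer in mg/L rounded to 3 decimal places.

264.823 mg/L

k = ln 2 / 2 = 0.34657 per h
Dose 1 (205 mg at t=0 h): 205·exp(−0.34657·9) = 9.060 mg/L
Dose 2 (260 mg at t=1 h): 260·exp(−0.34657·8) = 16.250 mg/L
Dose 3 (140 mg at t=2 h): 140·exp(−0.34657·7) = 12.374 mg/L
Dose 4 (420 mg at t=3 h): 420·exp(−0.34657·6) = 52.500 mg/L
Dose 5 (20 mg at t=4 h): 20·exp(−0.34657·5) = 3.536 mg/L
Dose 6 (55 mg at t=5 h): 55·exp(−0.34657·4) = 13.750 mg/L
Dose 7 (240 mg at t=6 h): 240·exp(−0.34657·3) = 84.853 mg/L
Dose 8 (145 mg at t=7 h): 145·exp(−0.34657·2) = 72.500 mg/L
C(9) = 9.060 + 16.250 + 12.374 + 52.500 + 3.536 + 13.750 + 84.853 + 72.500 = 264.823 mg/L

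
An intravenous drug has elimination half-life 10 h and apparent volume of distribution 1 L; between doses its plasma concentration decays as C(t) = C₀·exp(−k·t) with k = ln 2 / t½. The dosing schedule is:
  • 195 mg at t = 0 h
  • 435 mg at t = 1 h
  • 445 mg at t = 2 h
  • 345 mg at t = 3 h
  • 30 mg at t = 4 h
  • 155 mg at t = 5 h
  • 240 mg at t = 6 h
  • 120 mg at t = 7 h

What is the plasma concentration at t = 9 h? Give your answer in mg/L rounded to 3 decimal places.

k = ln 2 / 10 = 0.06931 per h
Dose 1 (195 mg at t=0 h): 195·exp(−0.06931·9) = 104.498 mg/L
Dose 2 (435 mg at t=1 h): 435·exp(−0.06931·8) = 249.842 mg/L
Dose 3 (445 mg at t=2 h): 445·exp(−0.06931·7) = 273.930 mg/L
Dose 4 (345 mg at t=3 h): 345·exp(−0.06931·6) = 227.615 mg/L
Dose 5 (30 mg at t=4 h): 30·exp(−0.06931·5) = 21.213 mg/L
Dose 6 (155 mg at t=5 h): 155·exp(−0.06931·4) = 117.468 mg/L
Dose 7 (240 mg at t=6 h): 240·exp(−0.06931·3) = 194.941 mg/L
Dose 8 (120 mg at t=7 h): 120·exp(−0.06931·2) = 104.466 mg/L
C(9) = 104.498 + 249.842 + 273.930 + 227.615 + 21.213 + 117.468 + 194.941 + 104.466 = 1293.972 mg/L

1293.972 mg/L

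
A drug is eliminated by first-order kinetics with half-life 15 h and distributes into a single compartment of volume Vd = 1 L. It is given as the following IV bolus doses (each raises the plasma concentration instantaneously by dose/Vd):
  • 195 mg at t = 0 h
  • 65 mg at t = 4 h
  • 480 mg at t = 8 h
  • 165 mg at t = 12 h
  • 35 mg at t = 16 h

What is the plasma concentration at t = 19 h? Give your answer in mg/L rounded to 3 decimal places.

552.141 mg/L

k = ln 2 / 15 = 0.04621 per h
Dose 1 (195 mg at t=0 h): 195·exp(−0.04621·19) = 81.046 mg/L
Dose 2 (65 mg at t=4 h): 65·exp(−0.04621·15) = 32.500 mg/L
Dose 3 (480 mg at t=8 h): 480·exp(−0.04621·11) = 288.726 mg/L
Dose 4 (165 mg at t=12 h): 165·exp(−0.04621·7) = 119.400 mg/L
Dose 5 (35 mg at t=16 h): 35·exp(−0.04621·3) = 30.469 mg/L
C(19) = 81.046 + 32.500 + 288.726 + 119.400 + 30.469 = 552.141 mg/L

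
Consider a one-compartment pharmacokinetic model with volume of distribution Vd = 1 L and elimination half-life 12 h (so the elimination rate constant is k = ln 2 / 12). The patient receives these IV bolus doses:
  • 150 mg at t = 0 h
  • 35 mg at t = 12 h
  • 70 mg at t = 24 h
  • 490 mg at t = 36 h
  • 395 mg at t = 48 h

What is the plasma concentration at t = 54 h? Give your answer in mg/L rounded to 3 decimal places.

k = ln 2 / 12 = 0.05776 per h
Dose 1 (150 mg at t=0 h): 150·exp(−0.05776·54) = 6.629 mg/L
Dose 2 (35 mg at t=12 h): 35·exp(−0.05776·42) = 3.094 mg/L
Dose 3 (70 mg at t=24 h): 70·exp(−0.05776·30) = 12.374 mg/L
Dose 4 (490 mg at t=36 h): 490·exp(−0.05776·18) = 173.241 mg/L
Dose 5 (395 mg at t=48 h): 395·exp(−0.05776·6) = 279.307 mg/L
C(54) = 6.629 + 3.094 + 12.374 + 173.241 + 279.307 = 474.645 mg/L

474.645 mg/L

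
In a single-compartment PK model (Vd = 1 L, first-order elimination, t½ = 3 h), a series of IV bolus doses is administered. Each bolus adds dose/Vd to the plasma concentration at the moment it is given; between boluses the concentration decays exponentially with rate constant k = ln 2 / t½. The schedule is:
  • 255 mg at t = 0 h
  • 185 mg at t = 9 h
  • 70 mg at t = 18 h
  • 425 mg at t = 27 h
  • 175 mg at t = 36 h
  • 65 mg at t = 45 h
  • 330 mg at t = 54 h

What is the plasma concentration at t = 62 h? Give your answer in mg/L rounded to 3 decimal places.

53.816 mg/L

k = ln 2 / 3 = 0.23105 per h
Dose 1 (255 mg at t=0 h): 255·exp(−0.23105·62) = 0.000 mg/L
Dose 2 (185 mg at t=9 h): 185·exp(−0.23105·53) = 0.001 mg/L
Dose 3 (70 mg at t=18 h): 70·exp(−0.23105·44) = 0.003 mg/L
Dose 4 (425 mg at t=27 h): 425·exp(−0.23105·35) = 0.131 mg/L
Dose 5 (175 mg at t=36 h): 175·exp(−0.23105·26) = 0.431 mg/L
Dose 6 (65 mg at t=45 h): 65·exp(−0.23105·17) = 1.280 mg/L
Dose 7 (330 mg at t=54 h): 330·exp(−0.23105·8) = 51.972 mg/L
C(62) = 0.000 + 0.001 + 0.003 + 0.131 + 0.431 + 1.280 + 51.972 = 53.816 mg/L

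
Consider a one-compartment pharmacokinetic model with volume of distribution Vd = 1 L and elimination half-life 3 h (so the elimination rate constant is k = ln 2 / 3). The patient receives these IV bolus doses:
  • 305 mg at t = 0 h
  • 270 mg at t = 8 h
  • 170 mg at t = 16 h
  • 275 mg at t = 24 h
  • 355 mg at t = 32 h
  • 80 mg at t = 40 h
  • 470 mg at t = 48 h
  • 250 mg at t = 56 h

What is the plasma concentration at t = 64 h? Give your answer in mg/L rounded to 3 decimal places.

k = ln 2 / 3 = 0.23105 per h
Dose 1 (305 mg at t=0 h): 305·exp(−0.23105·64) = 0.000 mg/L
Dose 2 (270 mg at t=8 h): 270·exp(−0.23105·56) = 0.001 mg/L
Dose 3 (170 mg at t=16 h): 170·exp(−0.23105·48) = 0.003 mg/L
Dose 4 (275 mg at t=24 h): 275·exp(−0.23105·40) = 0.027 mg/L
Dose 5 (355 mg at t=32 h): 355·exp(−0.23105·32) = 0.218 mg/L
Dose 6 (80 mg at t=40 h): 80·exp(−0.23105·24) = 0.313 mg/L
Dose 7 (470 mg at t=48 h): 470·exp(−0.23105·16) = 11.657 mg/L
Dose 8 (250 mg at t=56 h): 250·exp(−0.23105·8) = 39.373 mg/L
C(64) = 0.000 + 0.001 + 0.003 + 0.027 + 0.218 + 0.313 + 11.657 + 39.373 = 51.591 mg/L

51.591 mg/L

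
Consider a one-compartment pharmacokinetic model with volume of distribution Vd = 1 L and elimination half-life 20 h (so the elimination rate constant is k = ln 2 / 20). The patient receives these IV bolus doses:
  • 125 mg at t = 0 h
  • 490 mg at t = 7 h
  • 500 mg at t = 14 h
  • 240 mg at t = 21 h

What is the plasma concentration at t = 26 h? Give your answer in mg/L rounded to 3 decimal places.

k = ln 2 / 20 = 0.03466 per h
Dose 1 (125 mg at t=0 h): 125·exp(−0.03466·26) = 50.766 mg/L
Dose 2 (490 mg at t=7 h): 490·exp(−0.03466·19) = 253.640 mg/L
Dose 3 (500 mg at t=14 h): 500·exp(−0.03466·12) = 329.877 mg/L
Dose 4 (240 mg at t=21 h): 240·exp(−0.03466·5) = 201.815 mg/L
C(26) = 50.766 + 253.640 + 329.877 + 201.815 = 836.098 mg/L

836.098 mg/L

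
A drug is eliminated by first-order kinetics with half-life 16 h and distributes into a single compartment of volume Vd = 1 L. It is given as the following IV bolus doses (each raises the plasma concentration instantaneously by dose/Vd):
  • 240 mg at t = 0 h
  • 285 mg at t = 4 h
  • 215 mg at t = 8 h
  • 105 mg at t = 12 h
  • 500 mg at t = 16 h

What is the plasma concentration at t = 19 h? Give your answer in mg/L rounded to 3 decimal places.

k = ln 2 / 16 = 0.04332 per h
Dose 1 (240 mg at t=0 h): 240·exp(−0.04332·19) = 105.375 mg/L
Dose 2 (285 mg at t=4 h): 285·exp(−0.04332·15) = 148.809 mg/L
Dose 3 (215 mg at t=8 h): 215·exp(−0.04332·11) = 133.500 mg/L
Dose 4 (105 mg at t=12 h): 105·exp(−0.04332·7) = 77.533 mg/L
Dose 5 (500 mg at t=16 h): 500·exp(−0.04332·3) = 439.063 mg/L
C(19) = 105.375 + 148.809 + 133.500 + 77.533 + 439.063 = 904.280 mg/L

904.280 mg/L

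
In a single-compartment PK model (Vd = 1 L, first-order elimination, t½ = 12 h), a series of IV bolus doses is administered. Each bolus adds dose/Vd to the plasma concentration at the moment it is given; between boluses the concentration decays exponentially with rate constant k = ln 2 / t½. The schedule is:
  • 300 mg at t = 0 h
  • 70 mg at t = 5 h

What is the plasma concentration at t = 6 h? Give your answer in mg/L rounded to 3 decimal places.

278.203 mg/L

k = ln 2 / 12 = 0.05776 per h
Dose 1 (300 mg at t=0 h): 300·exp(−0.05776·6) = 212.132 mg/L
Dose 2 (70 mg at t=5 h): 70·exp(−0.05776·1) = 66.071 mg/L
C(6) = 212.132 + 66.071 = 278.203 mg/L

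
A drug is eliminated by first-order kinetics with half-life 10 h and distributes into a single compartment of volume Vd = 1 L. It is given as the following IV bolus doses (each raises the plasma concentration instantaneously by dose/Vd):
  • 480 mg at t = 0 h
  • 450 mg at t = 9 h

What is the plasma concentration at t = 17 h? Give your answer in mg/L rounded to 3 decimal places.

k = ln 2 / 10 = 0.06931 per h
Dose 1 (480 mg at t=0 h): 480·exp(−0.06931·17) = 147.737 mg/L
Dose 2 (450 mg at t=9 h): 450·exp(−0.06931·8) = 258.457 mg/L
C(17) = 147.737 + 258.457 = 406.194 mg/L

406.194 mg/L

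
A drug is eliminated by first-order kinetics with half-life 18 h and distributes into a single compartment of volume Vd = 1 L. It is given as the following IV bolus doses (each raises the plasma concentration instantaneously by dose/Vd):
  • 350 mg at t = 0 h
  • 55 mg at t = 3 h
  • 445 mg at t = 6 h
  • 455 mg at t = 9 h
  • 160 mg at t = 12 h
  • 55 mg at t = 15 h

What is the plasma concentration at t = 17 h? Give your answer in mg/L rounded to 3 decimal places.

k = ln 2 / 18 = 0.03851 per h
Dose 1 (350 mg at t=0 h): 350·exp(−0.03851·17) = 181.870 mg/L
Dose 2 (55 mg at t=3 h): 55·exp(−0.03851·14) = 32.080 mg/L
Dose 3 (445 mg at t=6 h): 445·exp(−0.03851·11) = 291.338 mg/L
Dose 4 (455 mg at t=9 h): 455·exp(−0.03851·8) = 334.365 mg/L
Dose 5 (160 mg at t=12 h): 160·exp(−0.03851·5) = 131.978 mg/L
Dose 6 (55 mg at t=15 h): 55·exp(−0.03851·2) = 50.923 mg/L
C(17) = 181.870 + 32.080 + 291.338 + 334.365 + 131.978 + 50.923 = 1022.553 mg/L

1022.553 mg/L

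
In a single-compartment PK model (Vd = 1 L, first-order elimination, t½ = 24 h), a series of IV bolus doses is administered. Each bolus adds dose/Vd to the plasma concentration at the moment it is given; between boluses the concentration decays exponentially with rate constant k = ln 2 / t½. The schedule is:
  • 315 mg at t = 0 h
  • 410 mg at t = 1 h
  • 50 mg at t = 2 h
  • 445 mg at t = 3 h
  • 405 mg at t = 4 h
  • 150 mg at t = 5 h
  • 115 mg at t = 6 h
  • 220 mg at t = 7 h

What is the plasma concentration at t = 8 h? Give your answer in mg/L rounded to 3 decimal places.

1832.824 mg/L

k = ln 2 / 24 = 0.02888 per h
Dose 1 (315 mg at t=0 h): 315·exp(−0.02888·8) = 250.016 mg/L
Dose 2 (410 mg at t=1 h): 410·exp(−0.02888·7) = 334.953 mg/L
Dose 3 (50 mg at t=2 h): 50·exp(−0.02888·6) = 42.045 mg/L
Dose 4 (445 mg at t=3 h): 445·exp(−0.02888·5) = 385.164 mg/L
Dose 5 (405 mg at t=4 h): 405·exp(−0.02888·4) = 360.814 mg/L
Dose 6 (150 mg at t=5 h): 150·exp(−0.02888·3) = 137.551 mg/L
Dose 7 (115 mg at t=6 h): 115·exp(−0.02888·2) = 108.546 mg/L
Dose 8 (220 mg at t=7 h): 220·exp(−0.02888·1) = 213.737 mg/L
C(8) = 250.016 + 334.953 + 42.045 + 385.164 + 360.814 + 137.551 + 108.546 + 213.737 = 1832.824 mg/L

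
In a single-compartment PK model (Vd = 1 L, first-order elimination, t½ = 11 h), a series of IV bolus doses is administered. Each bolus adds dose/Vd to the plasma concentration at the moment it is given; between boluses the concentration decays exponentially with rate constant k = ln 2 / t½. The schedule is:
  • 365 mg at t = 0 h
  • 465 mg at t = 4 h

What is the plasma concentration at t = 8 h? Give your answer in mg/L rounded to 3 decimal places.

k = ln 2 / 11 = 0.06301 per h
Dose 1 (365 mg at t=0 h): 365·exp(−0.06301·8) = 220.476 mg/L
Dose 2 (465 mg at t=4 h): 465·exp(−0.06301·4) = 361.399 mg/L
C(8) = 220.476 + 361.399 = 581.876 mg/L

581.876 mg/L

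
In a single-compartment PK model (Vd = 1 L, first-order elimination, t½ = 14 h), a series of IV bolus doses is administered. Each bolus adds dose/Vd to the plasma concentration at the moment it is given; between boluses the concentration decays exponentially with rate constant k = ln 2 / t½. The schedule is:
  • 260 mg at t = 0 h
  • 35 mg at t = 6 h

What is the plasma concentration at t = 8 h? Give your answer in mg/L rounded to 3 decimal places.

206.667 mg/L

k = ln 2 / 14 = 0.04951 per h
Dose 1 (260 mg at t=0 h): 260·exp(−0.04951·8) = 174.967 mg/L
Dose 2 (35 mg at t=6 h): 35·exp(−0.04951·2) = 31.700 mg/L
C(8) = 174.967 + 31.700 = 206.667 mg/L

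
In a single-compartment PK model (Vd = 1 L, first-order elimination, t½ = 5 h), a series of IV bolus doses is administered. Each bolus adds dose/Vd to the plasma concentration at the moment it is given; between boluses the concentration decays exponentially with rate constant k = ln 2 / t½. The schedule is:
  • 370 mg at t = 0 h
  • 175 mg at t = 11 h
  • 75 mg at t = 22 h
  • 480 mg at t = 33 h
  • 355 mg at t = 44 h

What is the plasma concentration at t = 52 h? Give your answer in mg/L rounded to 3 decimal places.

153.608 mg/L

k = ln 2 / 5 = 0.13863 per h
Dose 1 (370 mg at t=0 h): 370·exp(−0.13863·52) = 0.274 mg/L
Dose 2 (175 mg at t=11 h): 175·exp(−0.13863·41) = 0.595 mg/L
Dose 3 (75 mg at t=22 h): 75·exp(−0.13863·30) = 1.172 mg/L
Dose 4 (480 mg at t=33 h): 480·exp(−0.13863·19) = 34.461 mg/L
Dose 5 (355 mg at t=44 h): 355·exp(−0.13863·8) = 117.106 mg/L
C(52) = 0.274 + 0.595 + 1.172 + 34.461 + 117.106 = 153.608 mg/L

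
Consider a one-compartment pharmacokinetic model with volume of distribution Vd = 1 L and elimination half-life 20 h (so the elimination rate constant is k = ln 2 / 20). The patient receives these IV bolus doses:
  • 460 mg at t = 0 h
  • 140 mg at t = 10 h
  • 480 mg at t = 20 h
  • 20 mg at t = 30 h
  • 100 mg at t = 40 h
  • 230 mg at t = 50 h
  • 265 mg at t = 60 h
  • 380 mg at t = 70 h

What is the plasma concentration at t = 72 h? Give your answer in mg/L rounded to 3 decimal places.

k = ln 2 / 20 = 0.03466 per h
Dose 1 (460 mg at t=0 h): 460·exp(−0.03466·72) = 37.936 mg/L
Dose 2 (140 mg at t=10 h): 140·exp(−0.03466·62) = 16.328 mg/L
Dose 3 (480 mg at t=20 h): 480·exp(−0.03466·52) = 79.170 mg/L
Dose 4 (20 mg at t=30 h): 20·exp(−0.03466·42) = 4.665 mg/L
Dose 5 (100 mg at t=40 h): 100·exp(−0.03466·32) = 32.988 mg/L
Dose 6 (230 mg at t=50 h): 230·exp(−0.03466·22) = 107.299 mg/L
Dose 7 (265 mg at t=60 h): 265·exp(−0.03466·12) = 174.835 mg/L
Dose 8 (380 mg at t=70 h): 380·exp(−0.03466·2) = 354.553 mg/L
C(72) = 37.936 + 16.328 + 79.170 + 4.665 + 32.988 + 107.299 + 174.835 + 354.553 = 807.773 mg/L

807.773 mg/L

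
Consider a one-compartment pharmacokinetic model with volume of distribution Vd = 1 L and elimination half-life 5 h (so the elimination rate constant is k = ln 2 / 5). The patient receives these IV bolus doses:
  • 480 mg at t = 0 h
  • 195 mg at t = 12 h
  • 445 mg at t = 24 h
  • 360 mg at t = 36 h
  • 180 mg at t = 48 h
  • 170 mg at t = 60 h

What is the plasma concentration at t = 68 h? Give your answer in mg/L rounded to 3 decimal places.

72.712 mg/L

k = ln 2 / 5 = 0.13863 per h
Dose 1 (480 mg at t=0 h): 480·exp(−0.13863·68) = 0.039 mg/L
Dose 2 (195 mg at t=12 h): 195·exp(−0.13863·56) = 0.083 mg/L
Dose 3 (445 mg at t=24 h): 445·exp(−0.13863·44) = 0.998 mg/L
Dose 4 (360 mg at t=36 h): 360·exp(−0.13863·32) = 4.263 mg/L
Dose 5 (180 mg at t=48 h): 180·exp(−0.13863·20) = 11.250 mg/L
Dose 6 (170 mg at t=60 h): 170·exp(−0.13863·8) = 56.079 mg/L
C(68) = 0.039 + 0.083 + 0.998 + 4.263 + 11.250 + 56.079 = 72.712 mg/L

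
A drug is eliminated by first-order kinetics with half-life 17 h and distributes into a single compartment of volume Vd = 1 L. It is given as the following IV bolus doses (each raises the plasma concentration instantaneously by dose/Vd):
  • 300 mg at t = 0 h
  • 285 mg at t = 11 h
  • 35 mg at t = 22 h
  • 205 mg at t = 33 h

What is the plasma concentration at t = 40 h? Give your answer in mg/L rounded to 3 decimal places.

k = ln 2 / 17 = 0.04077 per h
Dose 1 (300 mg at t=0 h): 300·exp(−0.04077·40) = 58.724 mg/L
Dose 2 (285 mg at t=11 h): 285·exp(−0.04077·29) = 87.362 mg/L
Dose 3 (35 mg at t=22 h): 35·exp(−0.04077·18) = 16.801 mg/L
Dose 4 (205 mg at t=33 h): 205·exp(−0.04077·7) = 154.099 mg/L
C(40) = 58.724 + 87.362 + 16.801 + 154.099 = 316.986 mg/L

316.986 mg/L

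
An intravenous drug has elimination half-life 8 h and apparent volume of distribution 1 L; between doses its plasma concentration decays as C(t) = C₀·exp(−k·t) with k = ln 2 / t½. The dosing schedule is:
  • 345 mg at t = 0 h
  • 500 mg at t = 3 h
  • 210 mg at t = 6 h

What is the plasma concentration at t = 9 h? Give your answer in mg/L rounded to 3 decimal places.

k = ln 2 / 8 = 0.08664 per h
Dose 1 (345 mg at t=0 h): 345·exp(−0.08664·9) = 158.183 mg/L
Dose 2 (500 mg at t=3 h): 500·exp(−0.08664·6) = 297.302 mg/L
Dose 3 (210 mg at t=6 h): 210·exp(−0.08664·3) = 161.932 mg/L
C(9) = 158.183 + 297.302 + 161.932 = 617.417 mg/L

617.417 mg/L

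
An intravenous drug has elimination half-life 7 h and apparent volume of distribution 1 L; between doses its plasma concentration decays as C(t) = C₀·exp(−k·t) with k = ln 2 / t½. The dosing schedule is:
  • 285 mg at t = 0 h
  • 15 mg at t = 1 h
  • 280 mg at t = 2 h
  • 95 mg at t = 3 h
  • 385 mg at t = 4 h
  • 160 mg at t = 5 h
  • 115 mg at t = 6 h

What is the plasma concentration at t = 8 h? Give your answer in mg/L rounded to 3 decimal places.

k = ln 2 / 7 = 0.09902 per h
Dose 1 (285 mg at t=0 h): 285·exp(−0.09902·8) = 129.066 mg/L
Dose 2 (15 mg at t=1 h): 15·exp(−0.09902·7) = 7.500 mg/L
Dose 3 (280 mg at t=2 h): 280·exp(−0.09902·6) = 154.573 mg/L
Dose 4 (95 mg at t=3 h): 95·exp(−0.09902·5) = 57.903 mg/L
Dose 5 (385 mg at t=4 h): 385·exp(−0.09902·4) = 259.086 mg/L
Dose 6 (160 mg at t=5 h): 160·exp(−0.09902·3) = 118.880 mg/L
Dose 7 (115 mg at t=6 h): 115·exp(−0.09902·2) = 94.339 mg/L
C(8) = 129.066 + 7.500 + 154.573 + 57.903 + 259.086 + 118.880 + 94.339 = 821.345 mg/L

821.345 mg/L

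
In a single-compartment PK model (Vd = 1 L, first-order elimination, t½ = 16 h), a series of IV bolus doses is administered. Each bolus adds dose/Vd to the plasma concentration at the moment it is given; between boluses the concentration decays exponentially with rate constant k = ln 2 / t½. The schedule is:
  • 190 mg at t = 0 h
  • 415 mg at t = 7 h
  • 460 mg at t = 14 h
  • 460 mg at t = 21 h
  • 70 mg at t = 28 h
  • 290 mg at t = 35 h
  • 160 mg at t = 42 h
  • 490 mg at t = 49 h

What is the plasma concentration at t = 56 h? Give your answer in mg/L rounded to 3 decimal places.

828.657 mg/L

k = ln 2 / 16 = 0.04332 per h
Dose 1 (190 mg at t=0 h): 190·exp(−0.04332·56) = 16.794 mg/L
Dose 2 (415 mg at t=7 h): 415·exp(−0.04332·49) = 49.676 mg/L
Dose 3 (460 mg at t=14 h): 460·exp(−0.04332·42) = 74.568 mg/L
Dose 4 (460 mg at t=21 h): 460·exp(−0.04332·35) = 100.984 mg/L
Dose 5 (70 mg at t=28 h): 70·exp(−0.04332·28) = 20.811 mg/L
Dose 6 (290 mg at t=35 h): 290·exp(−0.04332·21) = 116.761 mg/L
Dose 7 (160 mg at t=42 h): 160·exp(−0.04332·14) = 87.241 mg/L
Dose 8 (490 mg at t=49 h): 490·exp(−0.04332·7) = 361.822 mg/L
C(56) = 16.794 + 49.676 + 74.568 + 100.984 + 20.811 + 116.761 + 87.241 + 361.822 = 828.657 mg/L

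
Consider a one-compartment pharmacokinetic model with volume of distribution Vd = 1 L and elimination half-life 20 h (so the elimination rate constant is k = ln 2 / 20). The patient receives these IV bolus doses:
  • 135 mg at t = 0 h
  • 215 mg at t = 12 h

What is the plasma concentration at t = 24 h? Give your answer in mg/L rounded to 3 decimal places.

200.609 mg/L

k = ln 2 / 20 = 0.03466 per h
Dose 1 (135 mg at t=0 h): 135·exp(−0.03466·24) = 58.762 mg/L
Dose 2 (215 mg at t=12 h): 215·exp(−0.03466·12) = 141.847 mg/L
C(24) = 58.762 + 141.847 = 200.609 mg/L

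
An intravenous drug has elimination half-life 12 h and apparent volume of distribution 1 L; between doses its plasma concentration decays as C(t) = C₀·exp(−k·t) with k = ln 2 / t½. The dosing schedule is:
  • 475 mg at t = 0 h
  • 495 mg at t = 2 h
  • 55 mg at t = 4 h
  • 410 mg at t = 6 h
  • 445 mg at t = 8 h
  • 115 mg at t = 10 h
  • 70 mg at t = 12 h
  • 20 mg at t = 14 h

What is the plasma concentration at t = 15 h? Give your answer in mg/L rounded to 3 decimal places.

k = ln 2 / 12 = 0.05776 per h
Dose 1 (475 mg at t=0 h): 475·exp(−0.05776·15) = 199.713 mg/L
Dose 2 (495 mg at t=2 h): 495·exp(−0.05776·13) = 233.609 mg/L
Dose 3 (55 mg at t=4 h): 55·exp(−0.05776·11) = 29.135 mg/L
Dose 4 (410 mg at t=6 h): 410·exp(−0.05776·9) = 243.787 mg/L
Dose 5 (445 mg at t=8 h): 445·exp(−0.05776·7) = 297.002 mg/L
Dose 6 (115 mg at t=10 h): 115·exp(−0.05776·5) = 86.153 mg/L
Dose 7 (70 mg at t=12 h): 70·exp(−0.05776·3) = 58.863 mg/L
Dose 8 (20 mg at t=14 h): 20·exp(−0.05776·1) = 18.877 mg/L
C(15) = 199.713 + 233.609 + 29.135 + 243.787 + 297.002 + 86.153 + 58.863 + 18.877 = 1167.139 mg/L

1167.139 mg/L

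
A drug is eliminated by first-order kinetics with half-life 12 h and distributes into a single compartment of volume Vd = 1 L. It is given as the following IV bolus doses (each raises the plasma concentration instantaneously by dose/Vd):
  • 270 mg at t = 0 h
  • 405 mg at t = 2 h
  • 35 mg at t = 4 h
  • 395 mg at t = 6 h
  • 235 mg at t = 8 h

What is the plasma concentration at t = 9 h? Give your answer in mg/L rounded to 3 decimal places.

1011.033 mg/L

k = ln 2 / 12 = 0.05776 per h
Dose 1 (270 mg at t=0 h): 270·exp(−0.05776·9) = 160.543 mg/L
Dose 2 (405 mg at t=2 h): 405·exp(−0.05776·7) = 270.305 mg/L
Dose 3 (35 mg at t=4 h): 35·exp(−0.05776·5) = 26.220 mg/L
Dose 4 (395 mg at t=6 h): 395·exp(−0.05776·3) = 332.154 mg/L
Dose 5 (235 mg at t=8 h): 235·exp(−0.05776·1) = 221.810 mg/L
C(9) = 160.543 + 270.305 + 26.220 + 332.154 + 221.810 = 1011.033 mg/L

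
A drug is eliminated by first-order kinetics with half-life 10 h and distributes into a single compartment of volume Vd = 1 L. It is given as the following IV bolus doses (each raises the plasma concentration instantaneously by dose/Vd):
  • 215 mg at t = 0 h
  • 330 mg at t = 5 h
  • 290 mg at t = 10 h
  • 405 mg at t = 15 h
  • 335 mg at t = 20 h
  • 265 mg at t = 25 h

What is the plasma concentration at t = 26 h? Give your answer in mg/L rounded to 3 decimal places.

k = ln 2 / 10 = 0.06931 per h
Dose 1 (215 mg at t=0 h): 215·exp(−0.06931·26) = 35.462 mg/L
Dose 2 (330 mg at t=5 h): 330·exp(−0.06931·21) = 76.975 mg/L
Dose 3 (290 mg at t=10 h): 290·exp(−0.06931·16) = 95.664 mg/L
Dose 4 (405 mg at t=15 h): 405·exp(−0.06931·11) = 188.939 mg/L
Dose 5 (335 mg at t=20 h): 335·exp(−0.06931·6) = 221.018 mg/L
Dose 6 (265 mg at t=25 h): 265·exp(−0.06931·1) = 247.254 mg/L
C(26) = 35.462 + 76.975 + 95.664 + 188.939 + 221.018 + 247.254 = 865.312 mg/L

865.312 mg/L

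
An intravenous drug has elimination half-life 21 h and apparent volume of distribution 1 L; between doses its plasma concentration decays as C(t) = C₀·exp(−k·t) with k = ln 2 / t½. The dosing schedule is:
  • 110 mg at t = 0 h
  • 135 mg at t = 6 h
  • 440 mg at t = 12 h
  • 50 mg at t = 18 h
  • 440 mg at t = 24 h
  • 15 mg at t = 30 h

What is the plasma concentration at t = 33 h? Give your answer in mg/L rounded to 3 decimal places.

k = ln 2 / 21 = 0.03301 per h
Dose 1 (110 mg at t=0 h): 110·exp(−0.03301·33) = 37.012 mg/L
Dose 2 (135 mg at t=6 h): 135·exp(−0.03301·27) = 55.373 mg/L
Dose 3 (440 mg at t=12 h): 440·exp(−0.03301·21) = 220.000 mg/L
Dose 4 (50 mg at t=18 h): 50·exp(−0.03301·15) = 30.475 mg/L
Dose 5 (440 mg at t=24 h): 440·exp(−0.03301·9) = 326.919 mg/L
Dose 6 (15 mg at t=30 h): 15·exp(−0.03301·3) = 13.586 mg/L
C(33) = 37.012 + 55.373 + 220.000 + 30.475 + 326.919 + 13.586 = 683.365 mg/L

683.365 mg/L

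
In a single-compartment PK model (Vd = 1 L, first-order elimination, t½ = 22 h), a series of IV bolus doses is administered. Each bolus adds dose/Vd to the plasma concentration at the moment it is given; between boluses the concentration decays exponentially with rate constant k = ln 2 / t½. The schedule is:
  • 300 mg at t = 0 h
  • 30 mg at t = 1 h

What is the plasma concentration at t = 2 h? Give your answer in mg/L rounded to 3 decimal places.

k = ln 2 / 22 = 0.03151 per h
Dose 1 (300 mg at t=0 h): 300·exp(−0.03151·2) = 281.679 mg/L
Dose 2 (30 mg at t=1 h): 30·exp(−0.03151·1) = 29.070 mg/L
C(2) = 281.679 + 29.070 = 310.749 mg/L

310.749 mg/L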